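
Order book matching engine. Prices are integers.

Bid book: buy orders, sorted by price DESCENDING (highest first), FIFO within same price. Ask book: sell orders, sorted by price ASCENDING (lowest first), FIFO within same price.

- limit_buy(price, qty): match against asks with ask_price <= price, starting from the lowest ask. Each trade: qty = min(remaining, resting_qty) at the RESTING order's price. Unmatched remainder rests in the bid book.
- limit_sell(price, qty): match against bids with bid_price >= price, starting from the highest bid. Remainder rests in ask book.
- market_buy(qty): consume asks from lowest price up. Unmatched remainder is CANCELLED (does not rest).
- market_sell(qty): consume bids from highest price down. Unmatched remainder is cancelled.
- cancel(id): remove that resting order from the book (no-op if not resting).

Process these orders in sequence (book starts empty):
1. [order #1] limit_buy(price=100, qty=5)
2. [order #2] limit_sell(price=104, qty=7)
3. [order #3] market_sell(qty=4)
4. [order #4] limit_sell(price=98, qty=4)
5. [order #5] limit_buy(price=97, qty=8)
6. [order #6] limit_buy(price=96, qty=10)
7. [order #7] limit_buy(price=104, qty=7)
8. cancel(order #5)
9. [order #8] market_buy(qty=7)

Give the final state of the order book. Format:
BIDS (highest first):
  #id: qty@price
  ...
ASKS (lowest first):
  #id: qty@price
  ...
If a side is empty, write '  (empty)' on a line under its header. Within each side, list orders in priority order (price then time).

After op 1 [order #1] limit_buy(price=100, qty=5): fills=none; bids=[#1:5@100] asks=[-]
After op 2 [order #2] limit_sell(price=104, qty=7): fills=none; bids=[#1:5@100] asks=[#2:7@104]
After op 3 [order #3] market_sell(qty=4): fills=#1x#3:4@100; bids=[#1:1@100] asks=[#2:7@104]
After op 4 [order #4] limit_sell(price=98, qty=4): fills=#1x#4:1@100; bids=[-] asks=[#4:3@98 #2:7@104]
After op 5 [order #5] limit_buy(price=97, qty=8): fills=none; bids=[#5:8@97] asks=[#4:3@98 #2:7@104]
After op 6 [order #6] limit_buy(price=96, qty=10): fills=none; bids=[#5:8@97 #6:10@96] asks=[#4:3@98 #2:7@104]
After op 7 [order #7] limit_buy(price=104, qty=7): fills=#7x#4:3@98 #7x#2:4@104; bids=[#5:8@97 #6:10@96] asks=[#2:3@104]
After op 8 cancel(order #5): fills=none; bids=[#6:10@96] asks=[#2:3@104]
After op 9 [order #8] market_buy(qty=7): fills=#8x#2:3@104; bids=[#6:10@96] asks=[-]

Answer: BIDS (highest first):
  #6: 10@96
ASKS (lowest first):
  (empty)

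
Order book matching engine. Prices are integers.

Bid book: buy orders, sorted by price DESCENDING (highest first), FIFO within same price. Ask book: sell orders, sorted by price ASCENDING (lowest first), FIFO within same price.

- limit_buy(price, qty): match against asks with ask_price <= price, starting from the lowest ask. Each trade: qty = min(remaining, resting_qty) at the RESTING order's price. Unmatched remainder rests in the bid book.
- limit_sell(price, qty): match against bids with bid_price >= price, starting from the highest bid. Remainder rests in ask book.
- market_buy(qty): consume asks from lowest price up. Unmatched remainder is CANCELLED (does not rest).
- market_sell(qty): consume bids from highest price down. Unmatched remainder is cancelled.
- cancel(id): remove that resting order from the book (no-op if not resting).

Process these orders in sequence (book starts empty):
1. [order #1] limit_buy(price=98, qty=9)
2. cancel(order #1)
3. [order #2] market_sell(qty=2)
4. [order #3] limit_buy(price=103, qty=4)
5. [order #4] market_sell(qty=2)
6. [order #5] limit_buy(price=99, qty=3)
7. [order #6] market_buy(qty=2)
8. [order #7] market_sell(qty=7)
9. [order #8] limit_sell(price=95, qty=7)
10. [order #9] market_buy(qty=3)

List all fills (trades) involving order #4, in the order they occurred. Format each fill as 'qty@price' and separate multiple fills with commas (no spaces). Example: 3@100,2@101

Answer: 2@103

Derivation:
After op 1 [order #1] limit_buy(price=98, qty=9): fills=none; bids=[#1:9@98] asks=[-]
After op 2 cancel(order #1): fills=none; bids=[-] asks=[-]
After op 3 [order #2] market_sell(qty=2): fills=none; bids=[-] asks=[-]
After op 4 [order #3] limit_buy(price=103, qty=4): fills=none; bids=[#3:4@103] asks=[-]
After op 5 [order #4] market_sell(qty=2): fills=#3x#4:2@103; bids=[#3:2@103] asks=[-]
After op 6 [order #5] limit_buy(price=99, qty=3): fills=none; bids=[#3:2@103 #5:3@99] asks=[-]
After op 7 [order #6] market_buy(qty=2): fills=none; bids=[#3:2@103 #5:3@99] asks=[-]
After op 8 [order #7] market_sell(qty=7): fills=#3x#7:2@103 #5x#7:3@99; bids=[-] asks=[-]
After op 9 [order #8] limit_sell(price=95, qty=7): fills=none; bids=[-] asks=[#8:7@95]
After op 10 [order #9] market_buy(qty=3): fills=#9x#8:3@95; bids=[-] asks=[#8:4@95]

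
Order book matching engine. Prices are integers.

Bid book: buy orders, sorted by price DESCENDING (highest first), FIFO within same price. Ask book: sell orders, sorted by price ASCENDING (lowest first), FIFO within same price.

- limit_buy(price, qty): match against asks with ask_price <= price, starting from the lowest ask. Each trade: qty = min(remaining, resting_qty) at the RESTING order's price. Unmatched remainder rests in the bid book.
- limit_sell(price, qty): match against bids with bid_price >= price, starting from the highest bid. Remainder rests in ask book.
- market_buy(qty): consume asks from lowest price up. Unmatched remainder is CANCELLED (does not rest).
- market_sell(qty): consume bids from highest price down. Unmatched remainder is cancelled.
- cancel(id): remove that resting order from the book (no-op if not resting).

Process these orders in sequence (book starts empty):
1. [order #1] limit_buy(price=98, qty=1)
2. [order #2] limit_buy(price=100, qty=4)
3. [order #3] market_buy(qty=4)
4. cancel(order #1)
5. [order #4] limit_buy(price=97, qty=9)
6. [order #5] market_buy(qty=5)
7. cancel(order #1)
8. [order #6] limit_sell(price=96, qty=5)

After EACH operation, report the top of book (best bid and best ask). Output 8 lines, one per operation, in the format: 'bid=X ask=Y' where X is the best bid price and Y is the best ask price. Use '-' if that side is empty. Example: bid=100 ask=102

After op 1 [order #1] limit_buy(price=98, qty=1): fills=none; bids=[#1:1@98] asks=[-]
After op 2 [order #2] limit_buy(price=100, qty=4): fills=none; bids=[#2:4@100 #1:1@98] asks=[-]
After op 3 [order #3] market_buy(qty=4): fills=none; bids=[#2:4@100 #1:1@98] asks=[-]
After op 4 cancel(order #1): fills=none; bids=[#2:4@100] asks=[-]
After op 5 [order #4] limit_buy(price=97, qty=9): fills=none; bids=[#2:4@100 #4:9@97] asks=[-]
After op 6 [order #5] market_buy(qty=5): fills=none; bids=[#2:4@100 #4:9@97] asks=[-]
After op 7 cancel(order #1): fills=none; bids=[#2:4@100 #4:9@97] asks=[-]
After op 8 [order #6] limit_sell(price=96, qty=5): fills=#2x#6:4@100 #4x#6:1@97; bids=[#4:8@97] asks=[-]

Answer: bid=98 ask=-
bid=100 ask=-
bid=100 ask=-
bid=100 ask=-
bid=100 ask=-
bid=100 ask=-
bid=100 ask=-
bid=97 ask=-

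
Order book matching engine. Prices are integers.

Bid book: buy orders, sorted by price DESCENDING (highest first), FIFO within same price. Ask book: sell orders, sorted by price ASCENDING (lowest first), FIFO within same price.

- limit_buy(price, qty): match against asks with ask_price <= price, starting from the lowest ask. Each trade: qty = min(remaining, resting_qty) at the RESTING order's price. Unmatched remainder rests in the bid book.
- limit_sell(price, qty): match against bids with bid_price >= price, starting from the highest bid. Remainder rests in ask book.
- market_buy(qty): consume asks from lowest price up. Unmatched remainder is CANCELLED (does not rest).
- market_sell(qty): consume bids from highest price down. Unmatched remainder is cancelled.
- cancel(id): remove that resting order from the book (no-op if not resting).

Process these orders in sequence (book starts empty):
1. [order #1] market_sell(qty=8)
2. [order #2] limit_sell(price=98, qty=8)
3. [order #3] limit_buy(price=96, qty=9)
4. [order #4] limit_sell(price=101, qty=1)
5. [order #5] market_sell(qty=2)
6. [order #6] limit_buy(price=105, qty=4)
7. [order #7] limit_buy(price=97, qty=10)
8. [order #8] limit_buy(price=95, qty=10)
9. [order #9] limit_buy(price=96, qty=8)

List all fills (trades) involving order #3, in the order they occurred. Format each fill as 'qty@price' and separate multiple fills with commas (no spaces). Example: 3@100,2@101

After op 1 [order #1] market_sell(qty=8): fills=none; bids=[-] asks=[-]
After op 2 [order #2] limit_sell(price=98, qty=8): fills=none; bids=[-] asks=[#2:8@98]
After op 3 [order #3] limit_buy(price=96, qty=9): fills=none; bids=[#3:9@96] asks=[#2:8@98]
After op 4 [order #4] limit_sell(price=101, qty=1): fills=none; bids=[#3:9@96] asks=[#2:8@98 #4:1@101]
After op 5 [order #5] market_sell(qty=2): fills=#3x#5:2@96; bids=[#3:7@96] asks=[#2:8@98 #4:1@101]
After op 6 [order #6] limit_buy(price=105, qty=4): fills=#6x#2:4@98; bids=[#3:7@96] asks=[#2:4@98 #4:1@101]
After op 7 [order #7] limit_buy(price=97, qty=10): fills=none; bids=[#7:10@97 #3:7@96] asks=[#2:4@98 #4:1@101]
After op 8 [order #8] limit_buy(price=95, qty=10): fills=none; bids=[#7:10@97 #3:7@96 #8:10@95] asks=[#2:4@98 #4:1@101]
After op 9 [order #9] limit_buy(price=96, qty=8): fills=none; bids=[#7:10@97 #3:7@96 #9:8@96 #8:10@95] asks=[#2:4@98 #4:1@101]

Answer: 2@96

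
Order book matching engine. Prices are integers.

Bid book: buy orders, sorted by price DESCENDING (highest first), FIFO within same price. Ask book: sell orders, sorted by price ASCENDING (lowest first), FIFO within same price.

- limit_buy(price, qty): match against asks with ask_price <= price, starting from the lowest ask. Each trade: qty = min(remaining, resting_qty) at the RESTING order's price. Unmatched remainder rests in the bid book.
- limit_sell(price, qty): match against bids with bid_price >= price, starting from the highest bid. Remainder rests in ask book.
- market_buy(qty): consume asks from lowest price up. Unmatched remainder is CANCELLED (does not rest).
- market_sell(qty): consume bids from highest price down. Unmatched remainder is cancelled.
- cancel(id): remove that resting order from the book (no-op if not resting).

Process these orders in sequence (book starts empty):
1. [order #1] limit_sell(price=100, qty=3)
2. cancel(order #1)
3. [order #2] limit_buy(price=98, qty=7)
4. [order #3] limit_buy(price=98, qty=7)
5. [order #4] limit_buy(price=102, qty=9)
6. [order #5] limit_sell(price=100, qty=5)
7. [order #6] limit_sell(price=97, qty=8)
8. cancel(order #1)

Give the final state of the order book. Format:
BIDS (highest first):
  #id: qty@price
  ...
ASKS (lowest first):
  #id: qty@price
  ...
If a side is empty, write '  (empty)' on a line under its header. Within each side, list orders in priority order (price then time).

Answer: BIDS (highest first):
  #2: 3@98
  #3: 7@98
ASKS (lowest first):
  (empty)

Derivation:
After op 1 [order #1] limit_sell(price=100, qty=3): fills=none; bids=[-] asks=[#1:3@100]
After op 2 cancel(order #1): fills=none; bids=[-] asks=[-]
After op 3 [order #2] limit_buy(price=98, qty=7): fills=none; bids=[#2:7@98] asks=[-]
After op 4 [order #3] limit_buy(price=98, qty=7): fills=none; bids=[#2:7@98 #3:7@98] asks=[-]
After op 5 [order #4] limit_buy(price=102, qty=9): fills=none; bids=[#4:9@102 #2:7@98 #3:7@98] asks=[-]
After op 6 [order #5] limit_sell(price=100, qty=5): fills=#4x#5:5@102; bids=[#4:4@102 #2:7@98 #3:7@98] asks=[-]
After op 7 [order #6] limit_sell(price=97, qty=8): fills=#4x#6:4@102 #2x#6:4@98; bids=[#2:3@98 #3:7@98] asks=[-]
After op 8 cancel(order #1): fills=none; bids=[#2:3@98 #3:7@98] asks=[-]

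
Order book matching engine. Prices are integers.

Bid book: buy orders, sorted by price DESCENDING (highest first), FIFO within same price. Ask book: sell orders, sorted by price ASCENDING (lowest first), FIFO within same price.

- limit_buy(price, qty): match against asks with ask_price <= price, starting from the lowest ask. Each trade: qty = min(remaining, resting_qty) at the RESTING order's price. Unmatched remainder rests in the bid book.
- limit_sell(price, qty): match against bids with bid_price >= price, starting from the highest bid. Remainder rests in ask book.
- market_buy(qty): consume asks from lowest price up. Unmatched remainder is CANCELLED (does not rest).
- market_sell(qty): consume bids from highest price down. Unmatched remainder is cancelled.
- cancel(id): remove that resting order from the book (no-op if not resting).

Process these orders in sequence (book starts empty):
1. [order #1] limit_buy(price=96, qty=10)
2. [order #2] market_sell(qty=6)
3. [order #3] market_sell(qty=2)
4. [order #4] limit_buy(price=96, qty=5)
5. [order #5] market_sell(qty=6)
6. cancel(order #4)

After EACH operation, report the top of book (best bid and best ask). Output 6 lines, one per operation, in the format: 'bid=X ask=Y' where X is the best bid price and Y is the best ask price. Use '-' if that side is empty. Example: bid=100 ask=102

Answer: bid=96 ask=-
bid=96 ask=-
bid=96 ask=-
bid=96 ask=-
bid=96 ask=-
bid=- ask=-

Derivation:
After op 1 [order #1] limit_buy(price=96, qty=10): fills=none; bids=[#1:10@96] asks=[-]
After op 2 [order #2] market_sell(qty=6): fills=#1x#2:6@96; bids=[#1:4@96] asks=[-]
After op 3 [order #3] market_sell(qty=2): fills=#1x#3:2@96; bids=[#1:2@96] asks=[-]
After op 4 [order #4] limit_buy(price=96, qty=5): fills=none; bids=[#1:2@96 #4:5@96] asks=[-]
After op 5 [order #5] market_sell(qty=6): fills=#1x#5:2@96 #4x#5:4@96; bids=[#4:1@96] asks=[-]
After op 6 cancel(order #4): fills=none; bids=[-] asks=[-]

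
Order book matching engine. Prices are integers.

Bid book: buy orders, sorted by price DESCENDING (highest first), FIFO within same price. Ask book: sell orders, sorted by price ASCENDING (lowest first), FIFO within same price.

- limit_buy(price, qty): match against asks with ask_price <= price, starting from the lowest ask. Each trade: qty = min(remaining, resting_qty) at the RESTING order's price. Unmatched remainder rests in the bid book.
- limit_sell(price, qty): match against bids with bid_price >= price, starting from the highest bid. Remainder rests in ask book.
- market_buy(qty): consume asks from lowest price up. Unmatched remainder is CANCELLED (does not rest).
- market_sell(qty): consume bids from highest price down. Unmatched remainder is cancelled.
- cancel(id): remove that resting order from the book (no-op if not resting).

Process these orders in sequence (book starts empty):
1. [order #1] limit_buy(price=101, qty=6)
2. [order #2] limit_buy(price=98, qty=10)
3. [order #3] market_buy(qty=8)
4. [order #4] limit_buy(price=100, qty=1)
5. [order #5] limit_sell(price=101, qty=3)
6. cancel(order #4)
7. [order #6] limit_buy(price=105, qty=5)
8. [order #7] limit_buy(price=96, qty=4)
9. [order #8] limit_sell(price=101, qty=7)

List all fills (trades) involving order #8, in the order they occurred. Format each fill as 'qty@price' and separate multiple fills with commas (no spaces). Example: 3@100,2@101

After op 1 [order #1] limit_buy(price=101, qty=6): fills=none; bids=[#1:6@101] asks=[-]
After op 2 [order #2] limit_buy(price=98, qty=10): fills=none; bids=[#1:6@101 #2:10@98] asks=[-]
After op 3 [order #3] market_buy(qty=8): fills=none; bids=[#1:6@101 #2:10@98] asks=[-]
After op 4 [order #4] limit_buy(price=100, qty=1): fills=none; bids=[#1:6@101 #4:1@100 #2:10@98] asks=[-]
After op 5 [order #5] limit_sell(price=101, qty=3): fills=#1x#5:3@101; bids=[#1:3@101 #4:1@100 #2:10@98] asks=[-]
After op 6 cancel(order #4): fills=none; bids=[#1:3@101 #2:10@98] asks=[-]
After op 7 [order #6] limit_buy(price=105, qty=5): fills=none; bids=[#6:5@105 #1:3@101 #2:10@98] asks=[-]
After op 8 [order #7] limit_buy(price=96, qty=4): fills=none; bids=[#6:5@105 #1:3@101 #2:10@98 #7:4@96] asks=[-]
After op 9 [order #8] limit_sell(price=101, qty=7): fills=#6x#8:5@105 #1x#8:2@101; bids=[#1:1@101 #2:10@98 #7:4@96] asks=[-]

Answer: 5@105,2@101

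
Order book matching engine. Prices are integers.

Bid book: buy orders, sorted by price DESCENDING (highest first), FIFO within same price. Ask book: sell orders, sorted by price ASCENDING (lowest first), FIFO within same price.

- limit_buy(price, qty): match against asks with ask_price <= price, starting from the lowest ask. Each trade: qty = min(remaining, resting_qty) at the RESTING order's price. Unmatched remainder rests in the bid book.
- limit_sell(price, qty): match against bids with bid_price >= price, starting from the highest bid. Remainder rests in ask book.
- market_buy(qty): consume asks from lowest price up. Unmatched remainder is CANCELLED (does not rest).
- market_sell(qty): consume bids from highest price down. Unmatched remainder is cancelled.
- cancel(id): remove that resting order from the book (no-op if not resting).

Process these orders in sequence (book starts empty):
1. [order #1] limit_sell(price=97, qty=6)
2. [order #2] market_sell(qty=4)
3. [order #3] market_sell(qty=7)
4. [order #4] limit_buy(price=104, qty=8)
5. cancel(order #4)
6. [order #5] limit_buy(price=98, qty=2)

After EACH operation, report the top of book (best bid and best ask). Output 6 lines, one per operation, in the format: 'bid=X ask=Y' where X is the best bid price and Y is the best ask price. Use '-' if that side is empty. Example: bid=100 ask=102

After op 1 [order #1] limit_sell(price=97, qty=6): fills=none; bids=[-] asks=[#1:6@97]
After op 2 [order #2] market_sell(qty=4): fills=none; bids=[-] asks=[#1:6@97]
After op 3 [order #3] market_sell(qty=7): fills=none; bids=[-] asks=[#1:6@97]
After op 4 [order #4] limit_buy(price=104, qty=8): fills=#4x#1:6@97; bids=[#4:2@104] asks=[-]
After op 5 cancel(order #4): fills=none; bids=[-] asks=[-]
After op 6 [order #5] limit_buy(price=98, qty=2): fills=none; bids=[#5:2@98] asks=[-]

Answer: bid=- ask=97
bid=- ask=97
bid=- ask=97
bid=104 ask=-
bid=- ask=-
bid=98 ask=-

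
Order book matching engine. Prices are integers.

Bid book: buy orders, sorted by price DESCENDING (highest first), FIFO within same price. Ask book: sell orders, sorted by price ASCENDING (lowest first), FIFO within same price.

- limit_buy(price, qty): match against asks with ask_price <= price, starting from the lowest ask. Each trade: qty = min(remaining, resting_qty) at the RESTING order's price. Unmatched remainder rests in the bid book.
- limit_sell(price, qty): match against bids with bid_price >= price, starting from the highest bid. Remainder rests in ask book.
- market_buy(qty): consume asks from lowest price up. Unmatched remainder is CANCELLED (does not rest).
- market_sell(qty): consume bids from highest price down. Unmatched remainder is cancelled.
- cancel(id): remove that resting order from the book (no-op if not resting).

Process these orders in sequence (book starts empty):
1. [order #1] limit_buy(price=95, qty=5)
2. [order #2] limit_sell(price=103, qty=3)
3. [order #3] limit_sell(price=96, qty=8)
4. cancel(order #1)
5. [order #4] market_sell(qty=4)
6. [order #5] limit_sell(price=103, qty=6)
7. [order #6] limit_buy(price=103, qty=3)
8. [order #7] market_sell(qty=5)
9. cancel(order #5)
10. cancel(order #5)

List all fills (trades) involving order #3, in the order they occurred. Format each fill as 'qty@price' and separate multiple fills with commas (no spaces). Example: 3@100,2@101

Answer: 3@96

Derivation:
After op 1 [order #1] limit_buy(price=95, qty=5): fills=none; bids=[#1:5@95] asks=[-]
After op 2 [order #2] limit_sell(price=103, qty=3): fills=none; bids=[#1:5@95] asks=[#2:3@103]
After op 3 [order #3] limit_sell(price=96, qty=8): fills=none; bids=[#1:5@95] asks=[#3:8@96 #2:3@103]
After op 4 cancel(order #1): fills=none; bids=[-] asks=[#3:8@96 #2:3@103]
After op 5 [order #4] market_sell(qty=4): fills=none; bids=[-] asks=[#3:8@96 #2:3@103]
After op 6 [order #5] limit_sell(price=103, qty=6): fills=none; bids=[-] asks=[#3:8@96 #2:3@103 #5:6@103]
After op 7 [order #6] limit_buy(price=103, qty=3): fills=#6x#3:3@96; bids=[-] asks=[#3:5@96 #2:3@103 #5:6@103]
After op 8 [order #7] market_sell(qty=5): fills=none; bids=[-] asks=[#3:5@96 #2:3@103 #5:6@103]
After op 9 cancel(order #5): fills=none; bids=[-] asks=[#3:5@96 #2:3@103]
After op 10 cancel(order #5): fills=none; bids=[-] asks=[#3:5@96 #2:3@103]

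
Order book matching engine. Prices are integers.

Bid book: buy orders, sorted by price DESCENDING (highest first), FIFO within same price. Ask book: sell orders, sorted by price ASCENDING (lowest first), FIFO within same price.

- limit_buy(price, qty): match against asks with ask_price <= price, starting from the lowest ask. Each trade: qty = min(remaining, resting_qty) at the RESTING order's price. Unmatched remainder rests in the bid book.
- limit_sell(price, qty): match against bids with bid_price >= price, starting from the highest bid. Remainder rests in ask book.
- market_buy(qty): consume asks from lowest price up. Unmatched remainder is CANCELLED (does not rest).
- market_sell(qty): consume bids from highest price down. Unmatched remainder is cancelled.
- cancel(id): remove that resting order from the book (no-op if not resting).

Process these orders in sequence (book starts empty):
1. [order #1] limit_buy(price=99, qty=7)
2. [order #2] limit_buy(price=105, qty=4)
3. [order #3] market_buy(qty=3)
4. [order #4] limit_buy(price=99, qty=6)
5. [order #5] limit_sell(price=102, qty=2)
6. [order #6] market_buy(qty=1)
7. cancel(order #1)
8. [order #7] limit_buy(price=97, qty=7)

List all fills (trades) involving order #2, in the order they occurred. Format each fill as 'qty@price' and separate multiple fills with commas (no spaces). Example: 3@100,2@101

Answer: 2@105

Derivation:
After op 1 [order #1] limit_buy(price=99, qty=7): fills=none; bids=[#1:7@99] asks=[-]
After op 2 [order #2] limit_buy(price=105, qty=4): fills=none; bids=[#2:4@105 #1:7@99] asks=[-]
After op 3 [order #3] market_buy(qty=3): fills=none; bids=[#2:4@105 #1:7@99] asks=[-]
After op 4 [order #4] limit_buy(price=99, qty=6): fills=none; bids=[#2:4@105 #1:7@99 #4:6@99] asks=[-]
After op 5 [order #5] limit_sell(price=102, qty=2): fills=#2x#5:2@105; bids=[#2:2@105 #1:7@99 #4:6@99] asks=[-]
After op 6 [order #6] market_buy(qty=1): fills=none; bids=[#2:2@105 #1:7@99 #4:6@99] asks=[-]
After op 7 cancel(order #1): fills=none; bids=[#2:2@105 #4:6@99] asks=[-]
After op 8 [order #7] limit_buy(price=97, qty=7): fills=none; bids=[#2:2@105 #4:6@99 #7:7@97] asks=[-]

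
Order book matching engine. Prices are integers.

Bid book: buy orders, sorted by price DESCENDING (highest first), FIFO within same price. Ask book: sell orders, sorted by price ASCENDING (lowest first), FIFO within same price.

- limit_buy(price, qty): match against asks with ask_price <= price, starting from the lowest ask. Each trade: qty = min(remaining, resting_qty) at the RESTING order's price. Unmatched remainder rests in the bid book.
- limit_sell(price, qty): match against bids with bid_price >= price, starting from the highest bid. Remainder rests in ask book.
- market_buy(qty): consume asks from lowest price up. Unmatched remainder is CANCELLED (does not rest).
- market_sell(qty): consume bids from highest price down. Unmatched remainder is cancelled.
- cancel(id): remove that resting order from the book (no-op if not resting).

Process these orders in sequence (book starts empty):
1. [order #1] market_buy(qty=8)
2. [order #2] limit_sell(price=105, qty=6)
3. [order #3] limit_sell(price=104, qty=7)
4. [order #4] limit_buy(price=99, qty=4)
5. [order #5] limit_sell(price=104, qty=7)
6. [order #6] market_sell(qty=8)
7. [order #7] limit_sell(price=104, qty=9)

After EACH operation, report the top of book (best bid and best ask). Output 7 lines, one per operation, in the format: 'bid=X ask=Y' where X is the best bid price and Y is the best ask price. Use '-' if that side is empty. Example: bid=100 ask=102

Answer: bid=- ask=-
bid=- ask=105
bid=- ask=104
bid=99 ask=104
bid=99 ask=104
bid=- ask=104
bid=- ask=104

Derivation:
After op 1 [order #1] market_buy(qty=8): fills=none; bids=[-] asks=[-]
After op 2 [order #2] limit_sell(price=105, qty=6): fills=none; bids=[-] asks=[#2:6@105]
After op 3 [order #3] limit_sell(price=104, qty=7): fills=none; bids=[-] asks=[#3:7@104 #2:6@105]
After op 4 [order #4] limit_buy(price=99, qty=4): fills=none; bids=[#4:4@99] asks=[#3:7@104 #2:6@105]
After op 5 [order #5] limit_sell(price=104, qty=7): fills=none; bids=[#4:4@99] asks=[#3:7@104 #5:7@104 #2:6@105]
After op 6 [order #6] market_sell(qty=8): fills=#4x#6:4@99; bids=[-] asks=[#3:7@104 #5:7@104 #2:6@105]
After op 7 [order #7] limit_sell(price=104, qty=9): fills=none; bids=[-] asks=[#3:7@104 #5:7@104 #7:9@104 #2:6@105]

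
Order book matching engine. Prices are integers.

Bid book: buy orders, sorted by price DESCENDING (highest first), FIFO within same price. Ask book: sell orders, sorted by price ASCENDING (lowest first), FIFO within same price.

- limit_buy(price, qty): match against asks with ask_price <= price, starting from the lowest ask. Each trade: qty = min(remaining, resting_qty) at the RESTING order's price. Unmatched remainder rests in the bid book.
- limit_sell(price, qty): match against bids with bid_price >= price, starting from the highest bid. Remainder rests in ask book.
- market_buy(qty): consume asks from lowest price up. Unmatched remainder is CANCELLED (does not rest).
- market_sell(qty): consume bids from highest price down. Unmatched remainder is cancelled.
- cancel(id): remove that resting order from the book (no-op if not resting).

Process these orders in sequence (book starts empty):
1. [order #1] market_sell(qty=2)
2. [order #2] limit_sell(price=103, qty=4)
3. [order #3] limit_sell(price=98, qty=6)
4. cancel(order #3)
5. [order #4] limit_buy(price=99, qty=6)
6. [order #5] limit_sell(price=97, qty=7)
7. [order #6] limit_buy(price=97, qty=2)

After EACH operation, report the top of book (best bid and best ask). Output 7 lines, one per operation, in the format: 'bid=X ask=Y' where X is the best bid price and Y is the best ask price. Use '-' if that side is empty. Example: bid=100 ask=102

Answer: bid=- ask=-
bid=- ask=103
bid=- ask=98
bid=- ask=103
bid=99 ask=103
bid=- ask=97
bid=97 ask=103

Derivation:
After op 1 [order #1] market_sell(qty=2): fills=none; bids=[-] asks=[-]
After op 2 [order #2] limit_sell(price=103, qty=4): fills=none; bids=[-] asks=[#2:4@103]
After op 3 [order #3] limit_sell(price=98, qty=6): fills=none; bids=[-] asks=[#3:6@98 #2:4@103]
After op 4 cancel(order #3): fills=none; bids=[-] asks=[#2:4@103]
After op 5 [order #4] limit_buy(price=99, qty=6): fills=none; bids=[#4:6@99] asks=[#2:4@103]
After op 6 [order #5] limit_sell(price=97, qty=7): fills=#4x#5:6@99; bids=[-] asks=[#5:1@97 #2:4@103]
After op 7 [order #6] limit_buy(price=97, qty=2): fills=#6x#5:1@97; bids=[#6:1@97] asks=[#2:4@103]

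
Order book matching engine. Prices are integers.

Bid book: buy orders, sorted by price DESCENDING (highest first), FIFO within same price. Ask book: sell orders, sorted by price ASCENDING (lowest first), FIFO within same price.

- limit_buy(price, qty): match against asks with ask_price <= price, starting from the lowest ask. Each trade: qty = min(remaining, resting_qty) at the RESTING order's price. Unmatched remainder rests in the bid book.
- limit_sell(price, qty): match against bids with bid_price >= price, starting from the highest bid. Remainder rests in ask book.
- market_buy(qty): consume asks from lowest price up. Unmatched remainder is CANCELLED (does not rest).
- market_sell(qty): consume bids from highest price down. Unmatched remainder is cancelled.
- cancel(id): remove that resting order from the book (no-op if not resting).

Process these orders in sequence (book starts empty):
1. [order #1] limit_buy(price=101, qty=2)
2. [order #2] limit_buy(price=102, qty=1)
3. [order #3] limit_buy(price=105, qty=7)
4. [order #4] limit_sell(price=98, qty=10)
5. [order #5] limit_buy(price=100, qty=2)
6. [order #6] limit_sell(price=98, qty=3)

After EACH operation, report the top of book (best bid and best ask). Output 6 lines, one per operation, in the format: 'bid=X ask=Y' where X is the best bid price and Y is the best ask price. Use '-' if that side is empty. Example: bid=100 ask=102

After op 1 [order #1] limit_buy(price=101, qty=2): fills=none; bids=[#1:2@101] asks=[-]
After op 2 [order #2] limit_buy(price=102, qty=1): fills=none; bids=[#2:1@102 #1:2@101] asks=[-]
After op 3 [order #3] limit_buy(price=105, qty=7): fills=none; bids=[#3:7@105 #2:1@102 #1:2@101] asks=[-]
After op 4 [order #4] limit_sell(price=98, qty=10): fills=#3x#4:7@105 #2x#4:1@102 #1x#4:2@101; bids=[-] asks=[-]
After op 5 [order #5] limit_buy(price=100, qty=2): fills=none; bids=[#5:2@100] asks=[-]
After op 6 [order #6] limit_sell(price=98, qty=3): fills=#5x#6:2@100; bids=[-] asks=[#6:1@98]

Answer: bid=101 ask=-
bid=102 ask=-
bid=105 ask=-
bid=- ask=-
bid=100 ask=-
bid=- ask=98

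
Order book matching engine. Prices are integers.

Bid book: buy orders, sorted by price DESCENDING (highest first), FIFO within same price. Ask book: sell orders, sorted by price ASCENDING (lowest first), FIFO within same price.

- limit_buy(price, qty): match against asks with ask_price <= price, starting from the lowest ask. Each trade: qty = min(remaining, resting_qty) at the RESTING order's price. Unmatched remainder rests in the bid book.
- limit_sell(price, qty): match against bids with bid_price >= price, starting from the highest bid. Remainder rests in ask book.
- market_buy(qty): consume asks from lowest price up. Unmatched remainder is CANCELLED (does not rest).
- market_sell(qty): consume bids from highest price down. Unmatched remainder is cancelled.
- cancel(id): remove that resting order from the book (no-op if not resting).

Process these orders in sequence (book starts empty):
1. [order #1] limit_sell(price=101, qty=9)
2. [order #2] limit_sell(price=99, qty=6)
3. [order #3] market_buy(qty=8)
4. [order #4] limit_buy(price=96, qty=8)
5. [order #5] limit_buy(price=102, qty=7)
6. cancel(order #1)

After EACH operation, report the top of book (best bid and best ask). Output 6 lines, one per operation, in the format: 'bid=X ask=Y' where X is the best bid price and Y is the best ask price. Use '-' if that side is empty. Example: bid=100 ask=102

Answer: bid=- ask=101
bid=- ask=99
bid=- ask=101
bid=96 ask=101
bid=96 ask=-
bid=96 ask=-

Derivation:
After op 1 [order #1] limit_sell(price=101, qty=9): fills=none; bids=[-] asks=[#1:9@101]
After op 2 [order #2] limit_sell(price=99, qty=6): fills=none; bids=[-] asks=[#2:6@99 #1:9@101]
After op 3 [order #3] market_buy(qty=8): fills=#3x#2:6@99 #3x#1:2@101; bids=[-] asks=[#1:7@101]
After op 4 [order #4] limit_buy(price=96, qty=8): fills=none; bids=[#4:8@96] asks=[#1:7@101]
After op 5 [order #5] limit_buy(price=102, qty=7): fills=#5x#1:7@101; bids=[#4:8@96] asks=[-]
After op 6 cancel(order #1): fills=none; bids=[#4:8@96] asks=[-]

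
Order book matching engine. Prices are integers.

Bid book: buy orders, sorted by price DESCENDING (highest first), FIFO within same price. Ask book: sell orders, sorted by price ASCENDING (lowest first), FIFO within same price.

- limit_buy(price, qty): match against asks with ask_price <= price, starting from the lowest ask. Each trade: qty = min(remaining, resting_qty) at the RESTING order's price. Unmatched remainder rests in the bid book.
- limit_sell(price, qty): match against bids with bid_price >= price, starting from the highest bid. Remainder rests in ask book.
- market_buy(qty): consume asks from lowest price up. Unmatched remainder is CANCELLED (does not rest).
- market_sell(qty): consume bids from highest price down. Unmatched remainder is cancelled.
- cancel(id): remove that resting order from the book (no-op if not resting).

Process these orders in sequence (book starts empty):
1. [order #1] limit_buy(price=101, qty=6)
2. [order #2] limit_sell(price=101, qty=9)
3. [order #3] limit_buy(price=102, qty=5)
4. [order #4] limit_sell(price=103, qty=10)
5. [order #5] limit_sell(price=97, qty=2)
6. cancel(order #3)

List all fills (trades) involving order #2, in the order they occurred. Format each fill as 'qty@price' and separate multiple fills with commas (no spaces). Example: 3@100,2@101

Answer: 6@101,3@101

Derivation:
After op 1 [order #1] limit_buy(price=101, qty=6): fills=none; bids=[#1:6@101] asks=[-]
After op 2 [order #2] limit_sell(price=101, qty=9): fills=#1x#2:6@101; bids=[-] asks=[#2:3@101]
After op 3 [order #3] limit_buy(price=102, qty=5): fills=#3x#2:3@101; bids=[#3:2@102] asks=[-]
After op 4 [order #4] limit_sell(price=103, qty=10): fills=none; bids=[#3:2@102] asks=[#4:10@103]
After op 5 [order #5] limit_sell(price=97, qty=2): fills=#3x#5:2@102; bids=[-] asks=[#4:10@103]
After op 6 cancel(order #3): fills=none; bids=[-] asks=[#4:10@103]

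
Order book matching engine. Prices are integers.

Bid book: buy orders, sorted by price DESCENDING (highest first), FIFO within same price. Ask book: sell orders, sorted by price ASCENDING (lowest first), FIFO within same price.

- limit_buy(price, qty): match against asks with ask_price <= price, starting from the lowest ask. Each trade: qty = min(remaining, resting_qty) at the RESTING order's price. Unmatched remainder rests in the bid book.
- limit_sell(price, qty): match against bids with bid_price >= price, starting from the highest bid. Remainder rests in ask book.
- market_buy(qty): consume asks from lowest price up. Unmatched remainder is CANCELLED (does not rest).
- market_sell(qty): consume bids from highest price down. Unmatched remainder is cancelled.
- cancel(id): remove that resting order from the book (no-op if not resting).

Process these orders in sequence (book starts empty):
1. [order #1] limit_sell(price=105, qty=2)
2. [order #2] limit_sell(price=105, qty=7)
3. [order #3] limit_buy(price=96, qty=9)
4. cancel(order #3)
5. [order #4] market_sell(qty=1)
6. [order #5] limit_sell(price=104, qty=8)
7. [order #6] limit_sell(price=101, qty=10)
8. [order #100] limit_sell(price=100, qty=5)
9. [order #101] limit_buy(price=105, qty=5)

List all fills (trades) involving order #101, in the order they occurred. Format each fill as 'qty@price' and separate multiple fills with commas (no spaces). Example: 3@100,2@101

Answer: 5@100

Derivation:
After op 1 [order #1] limit_sell(price=105, qty=2): fills=none; bids=[-] asks=[#1:2@105]
After op 2 [order #2] limit_sell(price=105, qty=7): fills=none; bids=[-] asks=[#1:2@105 #2:7@105]
After op 3 [order #3] limit_buy(price=96, qty=9): fills=none; bids=[#3:9@96] asks=[#1:2@105 #2:7@105]
After op 4 cancel(order #3): fills=none; bids=[-] asks=[#1:2@105 #2:7@105]
After op 5 [order #4] market_sell(qty=1): fills=none; bids=[-] asks=[#1:2@105 #2:7@105]
After op 6 [order #5] limit_sell(price=104, qty=8): fills=none; bids=[-] asks=[#5:8@104 #1:2@105 #2:7@105]
After op 7 [order #6] limit_sell(price=101, qty=10): fills=none; bids=[-] asks=[#6:10@101 #5:8@104 #1:2@105 #2:7@105]
After op 8 [order #100] limit_sell(price=100, qty=5): fills=none; bids=[-] asks=[#100:5@100 #6:10@101 #5:8@104 #1:2@105 #2:7@105]
After op 9 [order #101] limit_buy(price=105, qty=5): fills=#101x#100:5@100; bids=[-] asks=[#6:10@101 #5:8@104 #1:2@105 #2:7@105]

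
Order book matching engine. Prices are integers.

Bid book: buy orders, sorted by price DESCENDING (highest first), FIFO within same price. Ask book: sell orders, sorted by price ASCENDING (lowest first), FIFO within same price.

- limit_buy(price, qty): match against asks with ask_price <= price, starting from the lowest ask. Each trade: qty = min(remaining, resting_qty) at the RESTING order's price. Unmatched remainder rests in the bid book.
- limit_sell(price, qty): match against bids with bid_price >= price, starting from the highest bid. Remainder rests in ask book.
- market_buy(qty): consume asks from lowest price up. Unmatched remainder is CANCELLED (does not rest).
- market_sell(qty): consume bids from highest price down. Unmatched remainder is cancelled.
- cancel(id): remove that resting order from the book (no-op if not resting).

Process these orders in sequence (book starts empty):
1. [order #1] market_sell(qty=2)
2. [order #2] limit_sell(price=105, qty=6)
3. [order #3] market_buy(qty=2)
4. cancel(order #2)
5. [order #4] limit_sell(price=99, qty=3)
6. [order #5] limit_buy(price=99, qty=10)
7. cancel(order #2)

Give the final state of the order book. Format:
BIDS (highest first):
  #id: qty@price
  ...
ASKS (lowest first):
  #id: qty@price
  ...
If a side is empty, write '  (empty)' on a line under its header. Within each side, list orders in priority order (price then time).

After op 1 [order #1] market_sell(qty=2): fills=none; bids=[-] asks=[-]
After op 2 [order #2] limit_sell(price=105, qty=6): fills=none; bids=[-] asks=[#2:6@105]
After op 3 [order #3] market_buy(qty=2): fills=#3x#2:2@105; bids=[-] asks=[#2:4@105]
After op 4 cancel(order #2): fills=none; bids=[-] asks=[-]
After op 5 [order #4] limit_sell(price=99, qty=3): fills=none; bids=[-] asks=[#4:3@99]
After op 6 [order #5] limit_buy(price=99, qty=10): fills=#5x#4:3@99; bids=[#5:7@99] asks=[-]
After op 7 cancel(order #2): fills=none; bids=[#5:7@99] asks=[-]

Answer: BIDS (highest first):
  #5: 7@99
ASKS (lowest first):
  (empty)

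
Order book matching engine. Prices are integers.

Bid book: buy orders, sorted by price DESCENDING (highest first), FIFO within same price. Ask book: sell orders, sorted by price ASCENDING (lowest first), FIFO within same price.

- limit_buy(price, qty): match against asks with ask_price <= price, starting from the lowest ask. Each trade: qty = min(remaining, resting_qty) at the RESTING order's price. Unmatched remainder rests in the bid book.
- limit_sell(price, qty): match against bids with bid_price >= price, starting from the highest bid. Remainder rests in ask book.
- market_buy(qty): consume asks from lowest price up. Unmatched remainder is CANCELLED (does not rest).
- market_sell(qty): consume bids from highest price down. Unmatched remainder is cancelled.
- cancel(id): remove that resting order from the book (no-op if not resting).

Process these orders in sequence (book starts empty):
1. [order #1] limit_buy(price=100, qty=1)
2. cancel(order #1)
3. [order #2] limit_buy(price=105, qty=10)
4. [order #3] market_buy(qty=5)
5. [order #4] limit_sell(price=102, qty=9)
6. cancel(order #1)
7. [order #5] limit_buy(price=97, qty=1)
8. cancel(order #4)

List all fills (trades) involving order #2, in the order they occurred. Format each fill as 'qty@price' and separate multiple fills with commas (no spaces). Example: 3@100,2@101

Answer: 9@105

Derivation:
After op 1 [order #1] limit_buy(price=100, qty=1): fills=none; bids=[#1:1@100] asks=[-]
After op 2 cancel(order #1): fills=none; bids=[-] asks=[-]
After op 3 [order #2] limit_buy(price=105, qty=10): fills=none; bids=[#2:10@105] asks=[-]
After op 4 [order #3] market_buy(qty=5): fills=none; bids=[#2:10@105] asks=[-]
After op 5 [order #4] limit_sell(price=102, qty=9): fills=#2x#4:9@105; bids=[#2:1@105] asks=[-]
After op 6 cancel(order #1): fills=none; bids=[#2:1@105] asks=[-]
After op 7 [order #5] limit_buy(price=97, qty=1): fills=none; bids=[#2:1@105 #5:1@97] asks=[-]
After op 8 cancel(order #4): fills=none; bids=[#2:1@105 #5:1@97] asks=[-]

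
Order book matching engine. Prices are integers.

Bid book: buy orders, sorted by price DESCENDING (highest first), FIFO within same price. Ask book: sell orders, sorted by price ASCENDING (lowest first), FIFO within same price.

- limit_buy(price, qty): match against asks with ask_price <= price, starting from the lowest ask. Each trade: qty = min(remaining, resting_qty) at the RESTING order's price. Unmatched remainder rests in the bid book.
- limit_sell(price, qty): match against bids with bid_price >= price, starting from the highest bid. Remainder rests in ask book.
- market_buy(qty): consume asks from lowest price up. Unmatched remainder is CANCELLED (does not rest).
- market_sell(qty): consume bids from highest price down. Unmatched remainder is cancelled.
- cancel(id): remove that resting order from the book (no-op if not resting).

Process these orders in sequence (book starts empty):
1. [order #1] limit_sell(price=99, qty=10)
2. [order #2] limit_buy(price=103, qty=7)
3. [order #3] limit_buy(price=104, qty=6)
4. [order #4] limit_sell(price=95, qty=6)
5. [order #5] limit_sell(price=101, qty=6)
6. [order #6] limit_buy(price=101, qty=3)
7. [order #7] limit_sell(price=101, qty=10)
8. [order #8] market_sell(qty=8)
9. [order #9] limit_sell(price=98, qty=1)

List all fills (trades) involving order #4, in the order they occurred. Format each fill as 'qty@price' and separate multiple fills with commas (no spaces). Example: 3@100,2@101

After op 1 [order #1] limit_sell(price=99, qty=10): fills=none; bids=[-] asks=[#1:10@99]
After op 2 [order #2] limit_buy(price=103, qty=7): fills=#2x#1:7@99; bids=[-] asks=[#1:3@99]
After op 3 [order #3] limit_buy(price=104, qty=6): fills=#3x#1:3@99; bids=[#3:3@104] asks=[-]
After op 4 [order #4] limit_sell(price=95, qty=6): fills=#3x#4:3@104; bids=[-] asks=[#4:3@95]
After op 5 [order #5] limit_sell(price=101, qty=6): fills=none; bids=[-] asks=[#4:3@95 #5:6@101]
After op 6 [order #6] limit_buy(price=101, qty=3): fills=#6x#4:3@95; bids=[-] asks=[#5:6@101]
After op 7 [order #7] limit_sell(price=101, qty=10): fills=none; bids=[-] asks=[#5:6@101 #7:10@101]
After op 8 [order #8] market_sell(qty=8): fills=none; bids=[-] asks=[#5:6@101 #7:10@101]
After op 9 [order #9] limit_sell(price=98, qty=1): fills=none; bids=[-] asks=[#9:1@98 #5:6@101 #7:10@101]

Answer: 3@104,3@95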